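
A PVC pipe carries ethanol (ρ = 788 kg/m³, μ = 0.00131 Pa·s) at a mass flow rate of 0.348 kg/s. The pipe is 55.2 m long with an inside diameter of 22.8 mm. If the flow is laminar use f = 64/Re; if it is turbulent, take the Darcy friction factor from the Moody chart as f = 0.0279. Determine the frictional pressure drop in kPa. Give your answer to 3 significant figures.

A = πD²/4 = π(0.0228)²/4 = 0.0004083 m²; mean velocity V = ṁ/(ρA) = 0.348/(788 · 0.0004083) = 1.082 m/s.
Reynolds number Re = ρVD/μ = 788 · 1.082 · 0.0228 / 0.00131 = 1.483e+04.
Re > 4000 → turbulent; use the Moody-chart value f = 0.0279.
Darcy-Weisbach: ΔP = f(L/D)(ρV²/2) = 0.0279·(55.2/0.0228)·(788·1.082²/2) = 0.0279·2421·461 = 3.114e+04 Pa.
ΔP = 3.114e+04 Pa = 31.1 kPa.

ΔP ≈ 31.1 kPa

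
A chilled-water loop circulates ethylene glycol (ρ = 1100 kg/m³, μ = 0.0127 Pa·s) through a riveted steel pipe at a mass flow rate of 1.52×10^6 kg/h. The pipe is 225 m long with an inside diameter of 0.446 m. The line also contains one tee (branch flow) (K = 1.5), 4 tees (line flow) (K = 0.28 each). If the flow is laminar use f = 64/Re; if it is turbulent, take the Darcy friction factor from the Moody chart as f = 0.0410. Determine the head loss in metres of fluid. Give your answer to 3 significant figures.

h_f ≈ 7.17 m

ṁ = 1.52×10^6 kg/h = 1.52×10^6/3600 = 422.2 kg/s.
A = πD²/4 = π(0.446)²/4 = 0.1562 m²; mean velocity V = ṁ/(ρA) = 422.2/(1100 · 0.1562) = 2.457 m/s.
Reynolds number Re = ρVD/μ = 1100 · 2.457 · 0.446 / 0.0127 = 9.491e+04.
Re > 4000 → turbulent; use the Moody-chart value f = 0.0410.
Total minor-loss coefficient ΣK = 1·1.5 + 4·0.28 = 2.62.
ΔP = [f·L/D + ΣK]·(ρV²/2) = [0.041·225/0.446 + 2.62]·(1100·2.457²/2) = [20.68 + 2.62]·3320 = 7.737e+04 Pa.
Head loss h_f = ΔP/(ρg) = 7.737e+04/(1100·9.81) = 7.17 m.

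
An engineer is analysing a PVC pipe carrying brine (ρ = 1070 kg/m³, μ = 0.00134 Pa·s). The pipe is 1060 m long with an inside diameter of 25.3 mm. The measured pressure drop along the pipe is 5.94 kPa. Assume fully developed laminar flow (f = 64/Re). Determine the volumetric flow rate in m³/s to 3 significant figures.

For laminar flow, f = 64/Re with Re = ρVD/μ, so Darcy-Weisbach reduces to ΔP = 32μLV/D². Solving for V: V = ΔP·D²/(32μL) = 5940·(0.0253)²/(32·0.00134·1060) = 0.08365 m/s.
Check: Re = ρVD/μ = 1070·0.08365·0.0253/0.00134 = 1690 < 2300, so the laminar assumption holds.
Q = V·A = 0.08365·(π/4·0.0253²) = 4.205e-05 m³/s = 4.21×10^-5 m³/s.

Q ≈ 4.21×10^-5 m³/s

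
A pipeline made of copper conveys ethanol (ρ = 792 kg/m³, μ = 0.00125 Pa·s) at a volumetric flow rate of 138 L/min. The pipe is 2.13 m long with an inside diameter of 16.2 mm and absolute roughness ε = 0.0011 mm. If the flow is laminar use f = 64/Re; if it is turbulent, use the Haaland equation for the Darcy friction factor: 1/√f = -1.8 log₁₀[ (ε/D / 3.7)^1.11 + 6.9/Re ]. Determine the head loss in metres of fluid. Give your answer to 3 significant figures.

Q = 138 L/min = 138/60000 = 0.0023 m³/s.
Cross-sectional area A = πD²/4 = π(0.0162)²/4 = 0.0002061 m²; mean velocity V = Q/A = 0.0023/0.0002061 = 11.16 m/s.
Reynolds number Re = ρVD/μ = 792 · 11.16 · 0.0162 / 0.00125 = 1.145e+05.
Re > 4000 → turbulent. Relative roughness ε/D = 1.1e-06/0.0162 = 6.79e-05. Haaland: 1/√f = -1.8 log₁₀[(6.79e-05/3.7)^1.11 + 6.9/1.145e+05] = -1.8 log₁₀[5.53e-06 + 6.02e-05] = 7.528, so f = 0.01765.
Darcy-Weisbach: ΔP = f(L/D)(ρV²/2) = 0.01765·(2.13/0.0162)·(792·11.16²/2) = 0.01765·131.5·4.931e+04 = 1.144e+05 Pa.
Head loss h_f = ΔP/(ρg) = 1.144e+05/(792·9.81) = 14.7 m.

h_f ≈ 14.7 m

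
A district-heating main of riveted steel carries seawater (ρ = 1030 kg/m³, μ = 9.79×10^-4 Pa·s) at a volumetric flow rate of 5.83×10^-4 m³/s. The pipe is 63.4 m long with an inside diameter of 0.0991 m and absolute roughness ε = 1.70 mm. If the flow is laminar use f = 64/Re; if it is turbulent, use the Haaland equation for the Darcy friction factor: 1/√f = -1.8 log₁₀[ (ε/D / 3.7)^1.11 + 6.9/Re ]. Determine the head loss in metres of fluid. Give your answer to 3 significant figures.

Cross-sectional area A = πD²/4 = π(0.0991)²/4 = 0.007713 m²; mean velocity V = Q/A = 0.000583/0.007713 = 0.07558 m/s.
Reynolds number Re = ρVD/μ = 1030 · 0.07558 · 0.0991 / 0.000979 = 7881.
Re > 4000 → turbulent. Relative roughness ε/D = 0.0017/0.0991 = 0.0172. Haaland: 1/√f = -1.8 log₁₀[(0.0172/3.7)^1.11 + 6.9/7881] = -1.8 log₁₀[0.00257 + 0.000876] = 4.434, so f = 0.05087.
Darcy-Weisbach: ΔP = f(L/D)(ρV²/2) = 0.05087·(63.4/0.0991)·(1030·0.07558²/2) = 0.05087·639.8·2.942 = 95.76 Pa.
Head loss h_f = ΔP/(ρg) = 95.76/(1030·9.81) = 0.00948 m.

h_f ≈ 0.00948 m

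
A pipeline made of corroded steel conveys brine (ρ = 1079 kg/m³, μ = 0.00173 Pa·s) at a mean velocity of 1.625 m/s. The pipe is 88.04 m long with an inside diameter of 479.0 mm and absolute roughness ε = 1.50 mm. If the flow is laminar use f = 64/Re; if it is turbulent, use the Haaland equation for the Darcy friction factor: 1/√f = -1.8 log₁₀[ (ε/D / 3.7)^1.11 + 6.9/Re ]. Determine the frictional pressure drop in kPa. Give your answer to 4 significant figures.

Reynolds number Re = ρVD/μ = 1079 · 1.625 · 0.479 / 0.00173 = 4.855e+05.
Re > 4000 → turbulent. Relative roughness ε/D = 0.0015/0.479 = 0.00313. Haaland: 1/√f = -1.8 log₁₀[(0.00313/3.7)^1.11 + 6.9/4.855e+05] = -1.8 log₁₀[0.000389 + 1.42e-05] = 6.111, so f = 0.02678.
Darcy-Weisbach: ΔP = f(L/D)(ρV²/2) = 0.02678·(88.04/0.479)·(1079·1.625²/2) = 0.02678·183.8·1425 = 7012 Pa.
ΔP = 7012 Pa = 7.012 kPa.

ΔP ≈ 7.012 kPa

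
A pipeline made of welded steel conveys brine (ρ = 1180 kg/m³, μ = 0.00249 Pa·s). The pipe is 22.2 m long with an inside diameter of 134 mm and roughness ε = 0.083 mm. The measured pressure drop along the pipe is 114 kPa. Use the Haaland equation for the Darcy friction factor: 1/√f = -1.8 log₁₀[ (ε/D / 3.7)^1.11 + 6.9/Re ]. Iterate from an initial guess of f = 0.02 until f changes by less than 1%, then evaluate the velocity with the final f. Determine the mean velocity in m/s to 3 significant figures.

Rearranging Darcy-Weisbach: V = √(2·ΔP·D/(f·L·ρ)). With ε/D = 8.3e-05/0.134 = 0.000619, iterate starting from f = 0.02:
  f = 0.02 → V = √(2·1.14e+05·0.134/(0.02·22.2·1180)) = 7.636 m/s; Re = ρVD/μ = 4.849e+05; f → 0.01832
  f = 0.01832 → V = 7.979 m/s; Re = 5.067e+05; f → 0.01829
Converged (Δf/f < 1%). With the final f = 0.01829: V = √(2·1.14e+05·0.134/(0.01829·22.2·1180)) = 7.986 m/s.

V ≈ 7.99 m/s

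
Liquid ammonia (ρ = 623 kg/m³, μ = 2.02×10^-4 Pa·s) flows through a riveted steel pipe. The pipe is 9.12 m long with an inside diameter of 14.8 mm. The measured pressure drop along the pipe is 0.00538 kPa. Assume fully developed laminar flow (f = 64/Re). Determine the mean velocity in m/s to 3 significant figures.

For laminar flow, f = 64/Re with Re = ρVD/μ, so Darcy-Weisbach reduces to ΔP = 32μLV/D². Solving for V: V = ΔP·D²/(32μL) = 5.38·(0.0148)²/(32·0.000202·9.12) = 0.01999 m/s.
Check: Re = ρVD/μ = 623·0.01999·0.0148/0.000202 = 912.4 < 2300, so the laminar assumption holds.

V ≈ 0.0200 m/s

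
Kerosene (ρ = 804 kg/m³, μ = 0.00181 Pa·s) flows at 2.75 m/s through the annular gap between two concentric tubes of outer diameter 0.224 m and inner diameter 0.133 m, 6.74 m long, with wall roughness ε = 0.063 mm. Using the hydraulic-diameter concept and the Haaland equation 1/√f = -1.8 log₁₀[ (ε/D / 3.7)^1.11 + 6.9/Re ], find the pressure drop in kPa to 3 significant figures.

ΔP ≈ 4.64 kPa

Hydraulic diameter D_h = 4A/P = D_o - D_i = 0.224 - 0.133 = 0.091 m.
Re = ρVD_h/μ = 804·2.75·0.091/0.00181 = 1.112e+05.
ε/D_h = 6.3e-05/0.091 = 0.000692; Haaland gives 1/√f = -1.8 log₁₀[7.28e-05+6.21e-05] = 6.966, so f = 0.02061.
ΔP = f(L/D_h)(ρV²/2) = 0.02061·6.74/0.091·3040 = 4640 Pa.
ΔP = 4.64 kPa.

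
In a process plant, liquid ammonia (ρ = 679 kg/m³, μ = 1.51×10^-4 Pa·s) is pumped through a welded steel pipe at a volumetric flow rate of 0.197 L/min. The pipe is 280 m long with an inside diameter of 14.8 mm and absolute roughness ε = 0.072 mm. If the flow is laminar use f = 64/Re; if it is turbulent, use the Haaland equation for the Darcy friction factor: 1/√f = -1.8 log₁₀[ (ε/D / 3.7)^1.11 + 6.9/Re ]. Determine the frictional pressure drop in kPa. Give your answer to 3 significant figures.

ΔP ≈ 0.118 kPa

Q = 0.197 L/min = 0.197/60000 = 3.283e-06 m³/s.
Cross-sectional area A = πD²/4 = π(0.0148)²/4 = 0.000172 m²; mean velocity V = Q/A = 3.283e-06/0.000172 = 0.01909 m/s.
Reynolds number Re = ρVD/μ = 679 · 0.01909 · 0.0148 / 0.000151 = 1270.
Re < 2300 → laminar flow, so f = 64/Re = 64/1270 = 0.05039 (the turbulent correlation is not needed).
Darcy-Weisbach: ΔP = f(L/D)(ρV²/2) = 0.05039·(280/0.0148)·(679·0.01909²/2) = 0.05039·1.892e+04·0.1237 = 117.9 Pa.
ΔP = 117.9 Pa = 0.118 kPa.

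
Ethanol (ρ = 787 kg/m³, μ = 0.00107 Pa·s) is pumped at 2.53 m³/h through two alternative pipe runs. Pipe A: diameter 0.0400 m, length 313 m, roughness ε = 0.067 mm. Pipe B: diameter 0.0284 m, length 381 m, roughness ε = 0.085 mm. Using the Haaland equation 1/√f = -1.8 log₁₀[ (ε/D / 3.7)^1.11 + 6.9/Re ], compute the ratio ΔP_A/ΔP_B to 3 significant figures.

ΔP_A/ΔP_B ≈ 0.145

Pipe A: V = Q/A = 0.0007028/0.001257 = 0.5593 m/s; Re = 1.645e+04; ε/D = 0.00168; Haaland → f = 0.02991; ΔP_A = f(L/D)(ρV²/2) = 2.881e+04 Pa.
Pipe B: V = Q/A = 0.0007028/0.0006335 = 1.109 m/s; Re = 2.317e+04; ε/D = 0.00299; Haaland → f = 0.03061; ΔP_B = f(L/D)(ρV²/2) = 1.989e+05 Pa.
ΔP_A/ΔP_B = 2.881e+04/1.989e+05 = 0.145.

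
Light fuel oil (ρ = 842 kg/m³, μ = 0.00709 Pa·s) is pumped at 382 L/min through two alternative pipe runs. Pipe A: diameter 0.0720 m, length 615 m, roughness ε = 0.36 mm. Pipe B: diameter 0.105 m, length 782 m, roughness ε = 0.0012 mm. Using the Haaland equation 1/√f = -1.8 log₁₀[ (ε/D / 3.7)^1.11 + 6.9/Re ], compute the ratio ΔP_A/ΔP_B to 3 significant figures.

Pipe A: V = Q/A = 0.006367/0.004072 = 1.564 m/s; Re = 1.337e+04; ε/D = 0.005; Haaland → f = 0.0359; ΔP_A = f(L/D)(ρV²/2) = 3.157e+05 Pa.
Pipe B: V = Q/A = 0.006367/0.008659 = 0.7353 m/s; Re = 9169; ε/D = 1.14e-05; Haaland → f = 0.03165; ΔP_B = f(L/D)(ρV²/2) = 5.364e+04 Pa.
ΔP_A/ΔP_B = 3.157e+05/5.364e+04 = 5.89.

ΔP_A/ΔP_B ≈ 5.89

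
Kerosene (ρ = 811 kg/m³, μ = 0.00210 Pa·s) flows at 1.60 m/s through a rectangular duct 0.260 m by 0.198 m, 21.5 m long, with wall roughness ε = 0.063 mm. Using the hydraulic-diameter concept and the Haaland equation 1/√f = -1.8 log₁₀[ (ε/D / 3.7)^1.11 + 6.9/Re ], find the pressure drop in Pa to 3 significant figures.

Hydraulic diameter D_h = 4A/P = 4·(0.26·0.198)/(2·(0.26+0.198)) = 0.2059/0.916 = 0.2248 m.
Re = ρVD_h/μ = 811·1.6·0.2248/0.0021 = 1.389e+05.
ε/D_h = 6.3e-05/0.2248 = 0.00028; Haaland gives 1/√f = -1.8 log₁₀[2.67e-05+4.97e-05] = 7.411, so f = 0.01821.
ΔP = f(L/D_h)(ρV²/2) = 0.01821·21.5/0.2248·1038 = 1808 Pa.

ΔP ≈ 1810 Pa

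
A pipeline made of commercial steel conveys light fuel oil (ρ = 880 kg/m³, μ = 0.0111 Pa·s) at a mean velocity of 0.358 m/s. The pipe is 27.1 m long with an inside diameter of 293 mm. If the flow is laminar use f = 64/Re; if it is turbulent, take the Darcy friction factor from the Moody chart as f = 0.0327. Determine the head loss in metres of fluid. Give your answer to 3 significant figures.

Reynolds number Re = ρVD/μ = 880 · 0.358 · 0.293 / 0.0111 = 8316.
Re > 4000 → turbulent; use the Moody-chart value f = 0.0327.
Darcy-Weisbach: ΔP = f(L/D)(ρV²/2) = 0.0327·(27.1/0.293)·(880·0.358²/2) = 0.0327·92.49·56.39 = 170.6 Pa.
Head loss h_f = ΔP/(ρg) = 170.6/(880·9.81) = 0.0198 m.

h_f ≈ 0.0198 m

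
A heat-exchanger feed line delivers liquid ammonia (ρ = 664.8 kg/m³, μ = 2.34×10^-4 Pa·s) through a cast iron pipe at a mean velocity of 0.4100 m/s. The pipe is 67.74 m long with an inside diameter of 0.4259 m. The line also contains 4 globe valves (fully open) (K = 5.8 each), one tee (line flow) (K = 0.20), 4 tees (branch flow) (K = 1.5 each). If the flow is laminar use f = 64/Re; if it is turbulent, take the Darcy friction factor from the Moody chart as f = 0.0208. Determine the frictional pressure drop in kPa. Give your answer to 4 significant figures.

ΔP ≈ 1.828 kPa

Reynolds number Re = ρVD/μ = 664.8 · 0.41 · 0.4259 / 0.000234 = 4.961e+05.
Re > 4000 → turbulent; use the Moody-chart value f = 0.0208.
Total minor-loss coefficient ΣK = 4·5.8 + 1·0.2 + 4·1.5 = 29.4.
ΔP = [f·L/D + ΣK]·(ρV²/2) = [0.0208·67.74/0.4259 + 29.4]·(664.8·0.41²/2) = [3.308 + 29.4]·55.88 = 1828 Pa.
ΔP = 1828 Pa = 1.828 kPa.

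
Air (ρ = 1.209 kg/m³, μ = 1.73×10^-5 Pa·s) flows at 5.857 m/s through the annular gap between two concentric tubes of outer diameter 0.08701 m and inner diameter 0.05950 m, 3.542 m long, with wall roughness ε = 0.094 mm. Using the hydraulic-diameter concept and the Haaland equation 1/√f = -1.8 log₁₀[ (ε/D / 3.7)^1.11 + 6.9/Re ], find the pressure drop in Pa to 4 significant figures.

Hydraulic diameter D_h = 4A/P = D_o - D_i = 0.08701 - 0.0595 = 0.02751 m.
Re = ρVD_h/μ = 1.209·5.857·0.02751/1.73e-05 = 1.126e+04.
ε/D_h = 9.4e-05/0.02751 = 0.00342; Haaland gives 1/√f = -1.8 log₁₀[0.000428+0.000613] = 5.369, so f = 0.0347.
ΔP = f(L/D_h)(ρV²/2) = 0.0347·3.542/0.02751·20.74 = 92.64 Pa.

ΔP ≈ 92.64 Pa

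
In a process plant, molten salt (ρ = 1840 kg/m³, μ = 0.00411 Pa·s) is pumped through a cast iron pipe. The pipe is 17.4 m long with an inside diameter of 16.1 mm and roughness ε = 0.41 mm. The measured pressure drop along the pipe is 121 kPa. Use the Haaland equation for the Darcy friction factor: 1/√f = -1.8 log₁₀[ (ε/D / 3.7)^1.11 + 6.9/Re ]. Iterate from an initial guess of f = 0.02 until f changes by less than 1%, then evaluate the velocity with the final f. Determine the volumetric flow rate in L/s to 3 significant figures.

Q ≈ 0.298 L/s

Rearranging Darcy-Weisbach: V = √(2·ΔP·D/(f·L·ρ)). With ε/D = 0.00041/0.0161 = 0.0255, iterate starting from f = 0.02:
  f = 0.02 → V = √(2·1.21e+05·0.0161/(0.02·17.4·1840)) = 2.467 m/s; Re = ρVD/μ = 1.778e+04; f → 0.05543
  f = 0.05543 → V = 1.482 m/s; Re = 1.068e+04; f → 0.05662
  f = 0.05662 → V = 1.466 m/s; Re = 1.057e+04; f → 0.05665
Converged (Δf/f < 1%). With the final f = 0.05665: V = √(2·1.21e+05·0.0161/(0.05665·17.4·1840)) = 1.466 m/s.
Q = V·A = 1.466·(π/4·0.0161²) = 0.0002984 m³/s = 0.298 L/s.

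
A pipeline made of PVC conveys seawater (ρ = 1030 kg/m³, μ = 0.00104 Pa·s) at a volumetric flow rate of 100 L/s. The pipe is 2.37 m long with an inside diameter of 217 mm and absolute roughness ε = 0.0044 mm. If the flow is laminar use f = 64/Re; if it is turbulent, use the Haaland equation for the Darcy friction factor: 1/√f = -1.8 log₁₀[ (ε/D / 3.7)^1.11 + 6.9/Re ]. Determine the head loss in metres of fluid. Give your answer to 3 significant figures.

h_f ≈ 0.0528 m

Q = 100 L/s = 100/1000 = 0.1 m³/s.
Cross-sectional area A = πD²/4 = π(0.217)²/4 = 0.03698 m²; mean velocity V = Q/A = 0.1/0.03698 = 2.704 m/s.
Reynolds number Re = ρVD/μ = 1030 · 2.704 · 0.217 / 0.00104 = 5.811e+05.
Re > 4000 → turbulent. Relative roughness ε/D = 4.4e-06/0.217 = 2.03e-05. Haaland: 1/√f = -1.8 log₁₀[(2.03e-05/3.7)^1.11 + 6.9/5.811e+05] = -1.8 log₁₀[1.45e-06 + 1.19e-05] = 8.776, so f = 0.01298.
Darcy-Weisbach: ΔP = f(L/D)(ρV²/2) = 0.01298·(2.37/0.217)·(1030·2.704²/2) = 0.01298·10.92·3765 = 533.9 Pa.
Head loss h_f = ΔP/(ρg) = 533.9/(1030·9.81) = 0.0528 m.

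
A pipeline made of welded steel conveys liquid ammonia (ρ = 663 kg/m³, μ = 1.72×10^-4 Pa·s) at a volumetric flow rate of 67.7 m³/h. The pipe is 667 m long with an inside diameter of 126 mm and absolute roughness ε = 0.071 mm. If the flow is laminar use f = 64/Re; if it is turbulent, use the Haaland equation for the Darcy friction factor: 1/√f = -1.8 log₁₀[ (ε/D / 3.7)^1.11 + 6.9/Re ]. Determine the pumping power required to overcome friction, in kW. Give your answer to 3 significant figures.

P ≈ 1.33 kW

Q = 67.7 m³/h = 67.7/3600 = 0.01881 m³/s.
Cross-sectional area A = πD²/4 = π(0.126)²/4 = 0.01247 m²; mean velocity V = Q/A = 0.01881/0.01247 = 1.508 m/s.
Reynolds number Re = ρVD/μ = 663 · 1.508 · 0.126 / 0.000172 = 7.325e+05.
Re > 4000 → turbulent. Relative roughness ε/D = 7.1e-05/0.126 = 0.000563. Haaland: 1/√f = -1.8 log₁₀[(0.000563/3.7)^1.11 + 6.9/7.325e+05] = -1.8 log₁₀[5.79e-05 + 9.42e-06] = 7.509, so f = 0.01773.
Darcy-Weisbach: ΔP = f(L/D)(ρV²/2) = 0.01773·(667/0.126)·(663·1.508²/2) = 0.01773·5294·754 = 7.079e+04 Pa.
Pumping power P = QΔP = 0.01881·7.079e+04 = 1331 W = 1.33 kW.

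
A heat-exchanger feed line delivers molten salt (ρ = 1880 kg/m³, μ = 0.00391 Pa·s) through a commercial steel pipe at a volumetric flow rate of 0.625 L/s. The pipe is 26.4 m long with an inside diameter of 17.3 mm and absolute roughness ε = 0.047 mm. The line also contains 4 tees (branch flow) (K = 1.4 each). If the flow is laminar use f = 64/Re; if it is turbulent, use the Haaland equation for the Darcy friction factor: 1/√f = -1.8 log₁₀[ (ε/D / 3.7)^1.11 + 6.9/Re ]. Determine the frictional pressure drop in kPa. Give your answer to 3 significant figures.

Q = 0.625 L/s = 0.625/1000 = 0.000625 m³/s.
Cross-sectional area A = πD²/4 = π(0.0173)²/4 = 0.0002351 m²; mean velocity V = Q/A = 0.000625/0.0002351 = 2.659 m/s.
Reynolds number Re = ρVD/μ = 1880 · 2.659 · 0.0173 / 0.00391 = 2.212e+04.
Re > 4000 → turbulent. Relative roughness ε/D = 4.7e-05/0.0173 = 0.00272. Haaland: 1/√f = -1.8 log₁₀[(0.00272/3.7)^1.11 + 6.9/2.212e+04] = -1.8 log₁₀[0.000332 + 0.000312] = 5.744, so f = 0.03031.
Total minor-loss coefficient ΣK = 4·1.4 = 5.6.
ΔP = [f·L/D + ΣK]·(ρV²/2) = [0.03031·26.4/0.0173 + 5.6]·(1880·2.659²/2) = [46.25 + 5.6]·6645 = 3.446e+05 Pa.
ΔP = 3.446e+05 Pa = 345 kPa.

ΔP ≈ 345 kPa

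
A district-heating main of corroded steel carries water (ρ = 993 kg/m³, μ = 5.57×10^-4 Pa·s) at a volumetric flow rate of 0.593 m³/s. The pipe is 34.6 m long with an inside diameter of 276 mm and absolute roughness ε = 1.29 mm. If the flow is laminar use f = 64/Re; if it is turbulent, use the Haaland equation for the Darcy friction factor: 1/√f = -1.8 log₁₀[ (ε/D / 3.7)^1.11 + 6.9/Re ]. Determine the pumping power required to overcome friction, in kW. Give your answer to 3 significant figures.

P ≈ 108 kW

Cross-sectional area A = πD²/4 = π(0.276)²/4 = 0.05983 m²; mean velocity V = Q/A = 0.593/0.05983 = 9.912 m/s.
Reynolds number Re = ρVD/μ = 993 · 9.912 · 0.276 / 0.000557 = 4.877e+06.
Re > 4000 → turbulent. Relative roughness ε/D = 0.00129/0.276 = 0.00467. Haaland: 1/√f = -1.8 log₁₀[(0.00467/3.7)^1.11 + 6.9/4.877e+06] = -1.8 log₁₀[0.000606 + 1.41e-06] = 5.789, so f = 0.02984.
Darcy-Weisbach: ΔP = f(L/D)(ρV²/2) = 0.02984·(34.6/0.276)·(993·9.912²/2) = 0.02984·125.4·4.878e+04 = 1.824e+05 Pa.
Pumping power P = QΔP = 0.593·1.824e+05 = 108200 W = 108 kW.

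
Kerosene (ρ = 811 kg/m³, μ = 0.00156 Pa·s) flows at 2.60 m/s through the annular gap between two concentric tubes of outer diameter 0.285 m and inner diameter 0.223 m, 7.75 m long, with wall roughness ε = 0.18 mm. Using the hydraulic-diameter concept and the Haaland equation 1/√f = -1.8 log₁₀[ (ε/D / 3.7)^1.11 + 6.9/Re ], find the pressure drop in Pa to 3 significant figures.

ΔP ≈ 9390 Pa

Hydraulic diameter D_h = 4A/P = D_o - D_i = 0.285 - 0.223 = 0.062 m.
Re = ρVD_h/μ = 811·2.6·0.062/0.00156 = 8.38e+04.
ε/D_h = 0.00018/0.062 = 0.0029; Haaland gives 1/√f = -1.8 log₁₀[0.000357+8.23e-05] = 6.042, so f = 0.02739.
ΔP = f(L/D_h)(ρV²/2) = 0.02739·7.75/0.062·2741 = 9385 Pa.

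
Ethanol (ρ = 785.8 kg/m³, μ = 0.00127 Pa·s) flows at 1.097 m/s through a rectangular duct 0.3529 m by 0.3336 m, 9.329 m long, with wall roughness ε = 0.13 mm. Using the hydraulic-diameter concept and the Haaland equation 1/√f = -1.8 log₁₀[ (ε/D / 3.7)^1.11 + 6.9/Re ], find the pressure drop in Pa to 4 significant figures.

Hydraulic diameter D_h = 4A/P = 4·(0.3529·0.3336)/(2·(0.3529+0.3336)) = 0.4709/1.373 = 0.343 m.
Re = ρVD_h/μ = 785.8·1.097·0.343/0.00127 = 2.328e+05.
ε/D_h = 0.00013/0.343 = 0.000379; Haaland gives 1/√f = -1.8 log₁₀[3.73e-05+2.96e-05] = 7.514, so f = 0.01771.
ΔP = f(L/D_h)(ρV²/2) = 0.01771·9.329/0.343·472.8 = 227.8 Pa.

ΔP ≈ 227.8 Pa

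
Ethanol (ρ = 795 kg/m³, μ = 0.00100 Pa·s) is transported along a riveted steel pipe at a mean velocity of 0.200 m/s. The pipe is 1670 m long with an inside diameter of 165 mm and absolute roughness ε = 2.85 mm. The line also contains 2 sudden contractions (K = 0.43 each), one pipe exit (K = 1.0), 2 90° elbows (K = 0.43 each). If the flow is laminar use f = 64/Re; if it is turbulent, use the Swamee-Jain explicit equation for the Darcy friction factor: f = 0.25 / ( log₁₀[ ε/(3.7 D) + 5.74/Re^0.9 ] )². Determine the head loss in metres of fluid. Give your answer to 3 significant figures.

h_f ≈ 1.00 m

Reynolds number Re = ρVD/μ = 795 · 0.2 · 0.165 / 0.001 = 2.624e+04.
Re > 4000 → turbulent. Relative roughness ε/D = 0.00285/0.165 = 0.0173. Swamee-Jain: f = 0.25/(log₁₀[0.0173/3.7 + 5.74/2.624e+04^0.9])² = 0.25/(log₁₀[0.00467 + 0.000605])² = 0.25/(-2.278)² = 0.04818.
Total minor-loss coefficient ΣK = 2·0.43 + 1·1 + 2·0.43 = 2.72.
ΔP = [f·L/D + ΣK]·(ρV²/2) = [0.04818·1670/0.165 + 2.72]·(795·0.2²/2) = [487.6 + 2.72]·15.9 = 7797 Pa.
Head loss h_f = ΔP/(ρg) = 7797/(795·9.81) = 1.00 m.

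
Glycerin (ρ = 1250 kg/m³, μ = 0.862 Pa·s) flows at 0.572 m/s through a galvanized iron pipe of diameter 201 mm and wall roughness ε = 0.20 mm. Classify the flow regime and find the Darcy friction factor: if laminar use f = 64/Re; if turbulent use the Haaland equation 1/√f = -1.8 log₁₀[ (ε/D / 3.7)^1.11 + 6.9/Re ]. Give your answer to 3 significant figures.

f ≈ 0.384

Re = ρVD/μ = 1250·0.572·0.201/0.862 = 166.7.
Re < 2300 → laminar, so f = 64/Re = 0.3839 (roughness is irrelevant in laminar flow).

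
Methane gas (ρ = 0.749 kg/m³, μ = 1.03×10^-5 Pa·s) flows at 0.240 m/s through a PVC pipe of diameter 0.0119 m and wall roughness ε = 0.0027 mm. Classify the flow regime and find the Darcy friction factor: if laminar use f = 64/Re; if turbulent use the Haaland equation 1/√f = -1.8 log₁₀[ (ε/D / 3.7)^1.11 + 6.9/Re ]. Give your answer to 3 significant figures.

Re = ρVD/μ = 0.749·0.24·0.0119/1.03e-05 = 207.7.
Re < 2300 → laminar, so f = 64/Re = 0.3082 (roughness is irrelevant in laminar flow).

f ≈ 0.308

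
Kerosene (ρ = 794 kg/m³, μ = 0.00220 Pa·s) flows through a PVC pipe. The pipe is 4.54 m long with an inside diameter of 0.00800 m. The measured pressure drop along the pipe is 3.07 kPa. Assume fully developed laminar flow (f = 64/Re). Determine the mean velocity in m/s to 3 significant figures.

For laminar flow, f = 64/Re with Re = ρVD/μ, so Darcy-Weisbach reduces to ΔP = 32μLV/D². Solving for V: V = ΔP·D²/(32μL) = 3070·(0.008)²/(32·0.0022·4.54) = 0.6147 m/s.
Check: Re = ρVD/μ = 794·0.6147·0.008/0.0022 = 1775 < 2300, so the laminar assumption holds.

V ≈ 0.615 m/s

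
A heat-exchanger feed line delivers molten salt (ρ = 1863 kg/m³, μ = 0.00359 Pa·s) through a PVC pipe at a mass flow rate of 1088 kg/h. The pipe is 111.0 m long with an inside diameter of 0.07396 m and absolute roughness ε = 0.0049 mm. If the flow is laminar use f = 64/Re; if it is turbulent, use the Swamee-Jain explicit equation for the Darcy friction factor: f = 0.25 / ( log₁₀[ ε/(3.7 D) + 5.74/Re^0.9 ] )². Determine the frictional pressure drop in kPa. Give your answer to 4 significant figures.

ΔP ≈ 0.08802 kPa

ṁ = 1088 kg/h = 1088/3600 = 0.3022 kg/s.
A = πD²/4 = π(0.07396)²/4 = 0.004296 m²; mean velocity V = ṁ/(ρA) = 0.3022/(1863 · 0.004296) = 0.03776 m/s.
Reynolds number Re = ρVD/μ = 1863 · 0.03776 · 0.07396 / 0.00359 = 1449.
Re < 2300 → laminar flow, so f = 64/Re = 64/1449 = 0.04416 (the turbulent correlation is not needed).
Darcy-Weisbach: ΔP = f(L/D)(ρV²/2) = 0.04416·(111/0.07396)·(1863·0.03776²/2) = 0.04416·1501·1.328 = 88.02 Pa.
ΔP = 88.02 Pa = 0.08802 kPa.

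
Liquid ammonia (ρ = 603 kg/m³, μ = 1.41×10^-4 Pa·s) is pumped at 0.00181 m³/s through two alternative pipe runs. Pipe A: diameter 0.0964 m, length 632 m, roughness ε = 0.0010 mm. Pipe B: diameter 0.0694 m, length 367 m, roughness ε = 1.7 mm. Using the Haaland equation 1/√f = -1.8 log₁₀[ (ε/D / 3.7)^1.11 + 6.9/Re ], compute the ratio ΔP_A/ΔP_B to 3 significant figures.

Pipe A: V = Q/A = 0.00181/0.007299 = 0.248 m/s; Re = 1.022e+05; ε/D = 1.04e-05; Haaland → f = 0.01778; ΔP_A = f(L/D)(ρV²/2) = 2161 Pa.
Pipe B: V = Q/A = 0.00181/0.003783 = 0.4785 m/s; Re = 1.42e+05; ε/D = 0.0245; Haaland → f = 0.05299; ΔP_B = f(L/D)(ρV²/2) = 1.934e+04 Pa.
ΔP_A/ΔP_B = 2161/1.934e+04 = 0.112.

ΔP_A/ΔP_B ≈ 0.112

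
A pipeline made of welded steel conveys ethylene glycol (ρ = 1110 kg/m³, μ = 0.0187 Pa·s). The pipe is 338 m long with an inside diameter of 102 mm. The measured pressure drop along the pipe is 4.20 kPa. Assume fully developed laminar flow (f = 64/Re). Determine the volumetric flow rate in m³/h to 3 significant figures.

For laminar flow, f = 64/Re with Re = ρVD/μ, so Darcy-Weisbach reduces to ΔP = 32μLV/D². Solving for V: V = ΔP·D²/(32μL) = 4200·(0.102)²/(32·0.0187·338) = 0.216 m/s.
Check: Re = ρVD/μ = 1110·0.216·0.102/0.0187 = 1308 < 2300, so the laminar assumption holds.
Q = V·A = 0.216·(π/4·0.102²) = 0.001765 m³/s = 6.36 m³/h.

Q ≈ 6.36 m³/h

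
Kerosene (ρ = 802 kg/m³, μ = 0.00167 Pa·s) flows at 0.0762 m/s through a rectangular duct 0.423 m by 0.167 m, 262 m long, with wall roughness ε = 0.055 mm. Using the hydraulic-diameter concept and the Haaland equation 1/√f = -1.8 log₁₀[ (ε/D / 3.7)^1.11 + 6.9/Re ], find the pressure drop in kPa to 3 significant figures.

ΔP ≈ 0.0822 kPa

Hydraulic diameter D_h = 4A/P = 4·(0.423·0.167)/(2·(0.423+0.167)) = 0.2826/1.18 = 0.2395 m.
Re = ρVD_h/μ = 802·0.0762·0.2395/0.00167 = 8763.
ε/D_h = 5.5e-05/0.2395 = 0.00023; Haaland gives 1/√f = -1.8 log₁₀[2.14e-05+0.000787] = 5.566, so f = 0.03228.
ΔP = f(L/D_h)(ρV²/2) = 0.03228·262/0.2395·2.328 = 82.23 Pa.
ΔP = 0.0822 kPa.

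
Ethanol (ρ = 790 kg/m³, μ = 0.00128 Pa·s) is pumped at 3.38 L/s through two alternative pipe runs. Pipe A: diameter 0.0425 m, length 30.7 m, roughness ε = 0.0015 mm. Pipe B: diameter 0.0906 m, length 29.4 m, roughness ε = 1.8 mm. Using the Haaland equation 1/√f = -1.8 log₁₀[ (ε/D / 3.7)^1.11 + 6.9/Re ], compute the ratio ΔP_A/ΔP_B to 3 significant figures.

Pipe A: V = Q/A = 0.00338/0.001419 = 2.383 m/s; Re = 6.25e+04; ε/D = 3.53e-05; Haaland → f = 0.01982; ΔP_A = f(L/D)(ρV²/2) = 3.21e+04 Pa.
Pipe B: V = Q/A = 0.00338/0.006447 = 0.5243 m/s; Re = 2.932e+04; ε/D = 0.0199; Haaland → f = 0.04989; ΔP_B = f(L/D)(ρV²/2) = 1758 Pa.
ΔP_A/ΔP_B = 3.21e+04/1758 = 18.3.

ΔP_A/ΔP_B ≈ 18.3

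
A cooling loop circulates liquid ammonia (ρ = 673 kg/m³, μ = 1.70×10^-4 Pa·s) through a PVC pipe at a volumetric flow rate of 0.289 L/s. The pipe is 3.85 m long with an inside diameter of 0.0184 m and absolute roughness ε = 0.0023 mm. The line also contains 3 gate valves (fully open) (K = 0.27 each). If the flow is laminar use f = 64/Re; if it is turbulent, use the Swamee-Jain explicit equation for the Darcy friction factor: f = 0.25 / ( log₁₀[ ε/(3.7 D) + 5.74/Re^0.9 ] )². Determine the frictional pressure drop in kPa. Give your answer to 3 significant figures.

ΔP ≈ 1.94 kPa

Q = 0.289 L/s = 0.289/1000 = 0.000289 m³/s.
Cross-sectional area A = πD²/4 = π(0.0184)²/4 = 0.0002659 m²; mean velocity V = Q/A = 0.000289/0.0002659 = 1.087 m/s.
Reynolds number Re = ρVD/μ = 673 · 1.087 · 0.0184 / 0.00017 = 7.917e+04.
Re > 4000 → turbulent. Relative roughness ε/D = 2.3e-06/0.0184 = 0.000125. Swamee-Jain: f = 0.25/(log₁₀[0.000125/3.7 + 5.74/7.917e+04^0.9])² = 0.25/(log₁₀[3.38e-05 + 0.000224])² = 0.25/(-3.589)² = 0.01941.
Total minor-loss coefficient ΣK = 3·0.27 = 0.81.
ΔP = [f·L/D + ΣK]·(ρV²/2) = [0.01941·3.85/0.0184 + 0.81]·(673·1.087²/2) = [4.062 + 0.81]·397.5 = 1936 Pa.
ΔP = 1936 Pa = 1.94 kPa.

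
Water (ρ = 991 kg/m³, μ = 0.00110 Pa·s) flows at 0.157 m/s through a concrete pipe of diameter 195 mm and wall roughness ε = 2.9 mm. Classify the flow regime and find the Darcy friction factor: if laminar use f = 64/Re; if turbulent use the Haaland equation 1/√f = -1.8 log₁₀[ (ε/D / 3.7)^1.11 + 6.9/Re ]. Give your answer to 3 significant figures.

Re = ρVD/μ = 991·0.157·0.195/0.0011 = 2.758e+04.
Re > 4000 → turbulent. ε/D = 0.0029/0.195 = 0.0149; Haaland: 1/√f = -1.8 log₁₀[0.00219 + 0.00025] = 4.702, so f = 0.04522.

f ≈ 0.0452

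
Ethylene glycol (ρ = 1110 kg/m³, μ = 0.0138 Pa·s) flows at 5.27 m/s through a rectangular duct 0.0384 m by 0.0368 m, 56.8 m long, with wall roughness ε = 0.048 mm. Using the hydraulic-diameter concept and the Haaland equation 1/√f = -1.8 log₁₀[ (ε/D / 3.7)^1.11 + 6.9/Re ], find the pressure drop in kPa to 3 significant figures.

Hydraulic diameter D_h = 4A/P = 4·(0.0384·0.0368)/(2·(0.0384+0.0368)) = 0.005652/0.1504 = 0.03758 m.
Re = ρVD_h/μ = 1110·5.27·0.03758/0.0138 = 1.593e+04.
ε/D_h = 4.8e-05/0.03758 = 0.00128; Haaland gives 1/√f = -1.8 log₁₀[0.000144+0.000433] = 5.83, so f = 0.02942.
ΔP = f(L/D_h)(ρV²/2) = 0.02942·56.8/0.03758·1.541e+04 = 6.853e+05 Pa.
ΔP = 685 kPa.

ΔP ≈ 685 kPa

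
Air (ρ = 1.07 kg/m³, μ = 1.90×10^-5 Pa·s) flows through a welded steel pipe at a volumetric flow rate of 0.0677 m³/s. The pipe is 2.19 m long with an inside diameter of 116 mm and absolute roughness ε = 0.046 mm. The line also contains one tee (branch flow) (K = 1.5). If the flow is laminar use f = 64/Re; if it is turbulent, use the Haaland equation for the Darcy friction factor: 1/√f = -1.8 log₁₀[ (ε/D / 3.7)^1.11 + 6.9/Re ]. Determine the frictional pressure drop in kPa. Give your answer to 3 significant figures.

ΔP ≈ 0.0423 kPa

Cross-sectional area A = πD²/4 = π(0.116)²/4 = 0.01057 m²; mean velocity V = Q/A = 0.0677/0.01057 = 6.406 m/s.
Reynolds number Re = ρVD/μ = 1.07 · 6.406 · 0.116 / 1.9e-05 = 4.185e+04.
Re > 4000 → turbulent. Relative roughness ε/D = 4.6e-05/0.116 = 0.000397. Haaland: 1/√f = -1.8 log₁₀[(0.000397/3.7)^1.11 + 6.9/4.185e+04] = -1.8 log₁₀[3.92e-05 + 0.000165] = 6.642, so f = 0.02267.
Total minor-loss coefficient ΣK = 1·1.5 = 1.5.
ΔP = [f·L/D + ΣK]·(ρV²/2) = [0.02267·2.19/0.116 + 1.5]·(1.07·6.406²/2) = [0.4279 + 1.5]·21.95 = 42.33 Pa.
ΔP = 42.33 Pa = 0.0423 kPa.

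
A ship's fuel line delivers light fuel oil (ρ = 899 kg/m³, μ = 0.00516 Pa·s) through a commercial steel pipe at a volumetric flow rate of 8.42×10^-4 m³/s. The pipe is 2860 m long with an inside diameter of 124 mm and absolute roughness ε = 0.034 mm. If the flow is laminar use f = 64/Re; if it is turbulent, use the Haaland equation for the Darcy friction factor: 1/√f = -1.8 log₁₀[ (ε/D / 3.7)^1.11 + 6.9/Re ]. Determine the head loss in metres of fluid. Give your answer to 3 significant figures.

h_f ≈ 0.243 m

Cross-sectional area A = πD²/4 = π(0.124)²/4 = 0.01208 m²; mean velocity V = Q/A = 0.000842/0.01208 = 0.06972 m/s.
Reynolds number Re = ρVD/μ = 899 · 0.06972 · 0.124 / 0.00516 = 1506.
Re < 2300 → laminar flow, so f = 64/Re = 64/1506 = 0.04249 (the turbulent correlation is not needed).
Darcy-Weisbach: ΔP = f(L/D)(ρV²/2) = 0.04249·(2860/0.124)·(899·0.06972²/2) = 0.04249·2.306e+04·2.185 = 2141 Pa.
Head loss h_f = ΔP/(ρg) = 2141/(899·9.81) = 0.243 m.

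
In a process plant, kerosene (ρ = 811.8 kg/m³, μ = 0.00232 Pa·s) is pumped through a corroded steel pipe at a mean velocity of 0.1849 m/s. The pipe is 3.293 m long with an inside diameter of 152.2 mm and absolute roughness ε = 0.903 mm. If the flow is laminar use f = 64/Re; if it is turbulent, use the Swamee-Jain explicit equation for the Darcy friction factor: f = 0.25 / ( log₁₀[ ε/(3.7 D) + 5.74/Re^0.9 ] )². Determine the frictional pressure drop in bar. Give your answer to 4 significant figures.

Reynolds number Re = ρVD/μ = 811.8 · 0.1849 · 0.1522 / 0.00232 = 9847.
Re > 4000 → turbulent. Relative roughness ε/D = 0.000903/0.1522 = 0.00593. Swamee-Jain: f = 0.25/(log₁₀[0.00593/3.7 + 5.74/9847^0.9])² = 0.25/(log₁₀[0.0016 + 0.00146])² = 0.25/(-2.514)² = 0.03957.
Darcy-Weisbach: ΔP = f(L/D)(ρV²/2) = 0.03957·(3.293/0.1522)·(811.8·0.1849²/2) = 0.03957·21.64·13.88 = 11.88 Pa.
ΔP = 11.88 Pa = 1.188×10^-4 bar.

ΔP ≈ 1.188×10^-4 bar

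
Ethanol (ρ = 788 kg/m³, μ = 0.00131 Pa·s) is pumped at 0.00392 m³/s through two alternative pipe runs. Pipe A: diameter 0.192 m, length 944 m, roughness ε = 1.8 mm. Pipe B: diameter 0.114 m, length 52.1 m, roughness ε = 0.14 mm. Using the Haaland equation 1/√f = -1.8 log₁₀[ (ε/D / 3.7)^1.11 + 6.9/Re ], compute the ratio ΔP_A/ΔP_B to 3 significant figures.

ΔP_A/ΔP_B ≈ 2.03

Pipe A: V = Q/A = 0.00392/0.02895 = 0.1354 m/s; Re = 1.564e+04; ε/D = 0.00937; Haaland → f = 0.04064; ΔP_A = f(L/D)(ρV²/2) = 1443 Pa.
Pipe B: V = Q/A = 0.00392/0.01021 = 0.384 m/s; Re = 2.634e+04; ε/D = 0.00123; Haaland → f = 0.02672; ΔP_B = f(L/D)(ρV²/2) = 709.7 Pa.
ΔP_A/ΔP_B = 1443/709.7 = 2.03.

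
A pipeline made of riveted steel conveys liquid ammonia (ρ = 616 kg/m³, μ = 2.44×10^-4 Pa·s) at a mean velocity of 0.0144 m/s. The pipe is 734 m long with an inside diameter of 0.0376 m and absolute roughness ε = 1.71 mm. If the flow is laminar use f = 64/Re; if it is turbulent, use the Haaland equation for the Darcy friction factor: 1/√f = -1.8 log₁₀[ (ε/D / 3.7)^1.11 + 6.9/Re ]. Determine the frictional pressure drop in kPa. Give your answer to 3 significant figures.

ΔP ≈ 0.0584 kPa

Reynolds number Re = ρVD/μ = 616 · 0.0144 · 0.0376 / 0.000244 = 1367.
Re < 2300 → laminar flow, so f = 64/Re = 64/1367 = 0.04682 (the turbulent correlation is not needed).
Darcy-Weisbach: ΔP = f(L/D)(ρV²/2) = 0.04682·(734/0.0376)·(616·0.0144²/2) = 0.04682·1.952e+04·0.06387 = 58.37 Pa.
ΔP = 58.37 Pa = 0.0584 kPa.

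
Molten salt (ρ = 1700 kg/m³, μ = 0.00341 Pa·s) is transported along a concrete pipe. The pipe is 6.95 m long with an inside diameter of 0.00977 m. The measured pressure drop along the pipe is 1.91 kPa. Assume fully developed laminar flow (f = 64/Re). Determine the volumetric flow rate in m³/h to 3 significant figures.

Q ≈ 0.0649 m³/h

For laminar flow, f = 64/Re with Re = ρVD/μ, so Darcy-Weisbach reduces to ΔP = 32μLV/D². Solving for V: V = ΔP·D²/(32μL) = 1910·(0.00977)²/(32·0.00341·6.95) = 0.2404 m/s.
Check: Re = ρVD/μ = 1700·0.2404·0.00977/0.00341 = 1171 < 2300, so the laminar assumption holds.
Q = V·A = 0.2404·(π/4·0.00977²) = 1.802e-05 m³/s = 0.0649 m³/h.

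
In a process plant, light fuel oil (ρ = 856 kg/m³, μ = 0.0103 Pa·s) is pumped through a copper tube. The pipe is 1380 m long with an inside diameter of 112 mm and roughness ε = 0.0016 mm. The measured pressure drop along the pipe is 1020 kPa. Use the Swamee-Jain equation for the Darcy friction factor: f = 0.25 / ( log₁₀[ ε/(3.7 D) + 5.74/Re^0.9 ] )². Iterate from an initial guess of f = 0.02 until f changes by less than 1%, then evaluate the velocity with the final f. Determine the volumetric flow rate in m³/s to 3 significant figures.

Q ≈ 0.0279 m³/s

Rearranging Darcy-Weisbach: V = √(2·ΔP·D/(f·L·ρ)). With ε/D = 1.6e-06/0.112 = 1.43e-05, iterate starting from f = 0.02:
  f = 0.02 → V = √(2·1.02e+06·0.112/(0.02·1380·856)) = 3.11 m/s; Re = ρVD/μ = 2.895e+04; f → 0.02362
  f = 0.02362 → V = 2.862 m/s; Re = 2.664e+04; f → 0.02409
  f = 0.02409 → V = 2.833 m/s; Re = 2.637e+04; f → 0.02415
Converged (Δf/f < 1%). With the final f = 0.02415: V = √(2·1.02e+06·0.112/(0.02415·1380·856)) = 2.83 m/s.
Q = V·A = 2.83·(π/4·0.112²) = 0.02788 m³/s = 0.0279 m³/s.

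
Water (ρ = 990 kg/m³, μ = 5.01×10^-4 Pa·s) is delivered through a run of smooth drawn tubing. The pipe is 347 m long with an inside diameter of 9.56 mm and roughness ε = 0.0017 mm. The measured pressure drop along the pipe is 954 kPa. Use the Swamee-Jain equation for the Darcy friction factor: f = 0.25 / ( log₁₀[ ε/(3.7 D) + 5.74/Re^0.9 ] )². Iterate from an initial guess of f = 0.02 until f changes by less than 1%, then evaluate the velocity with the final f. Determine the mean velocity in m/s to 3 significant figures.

V ≈ 1.48 m/s

Rearranging Darcy-Weisbach: V = √(2·ΔP·D/(f·L·ρ)). With ε/D = 1.7e-06/0.00956 = 0.000178, iterate starting from f = 0.02:
  f = 0.02 → V = √(2·9.54e+05·0.00956/(0.02·347·990)) = 1.629 m/s; Re = ρVD/μ = 3.078e+04; f → 0.02378
  f = 0.02378 → V = 1.494 m/s; Re = 2.823e+04; f → 0.02424
  f = 0.02424 → V = 1.48 m/s; Re = 2.796e+04; f → 0.02429
Converged (Δf/f < 1%). With the final f = 0.02429: V = √(2·9.54e+05·0.00956/(0.02429·347·990)) = 1.478 m/s.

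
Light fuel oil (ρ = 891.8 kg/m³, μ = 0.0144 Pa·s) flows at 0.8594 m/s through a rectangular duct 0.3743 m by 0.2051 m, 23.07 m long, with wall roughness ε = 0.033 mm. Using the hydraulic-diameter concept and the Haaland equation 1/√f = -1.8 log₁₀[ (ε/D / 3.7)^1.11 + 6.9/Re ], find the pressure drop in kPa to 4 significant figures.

Hydraulic diameter D_h = 4A/P = 4·(0.3743·0.2051)/(2·(0.3743+0.2051)) = 0.3071/1.159 = 0.265 m.
Re = ρVD_h/μ = 891.8·0.8594·0.265/0.0144 = 1.41e+04.
ε/D_h = 3.3e-05/0.265 = 0.000125; Haaland gives 1/√f = -1.8 log₁₀[1.08e-05+0.000489] = 5.942, so f = 0.02833.
ΔP = f(L/D_h)(ρV²/2) = 0.02833·23.07/0.265·329.3 = 812.1 Pa.
ΔP = 0.8121 kPa.

ΔP ≈ 0.8121 kPa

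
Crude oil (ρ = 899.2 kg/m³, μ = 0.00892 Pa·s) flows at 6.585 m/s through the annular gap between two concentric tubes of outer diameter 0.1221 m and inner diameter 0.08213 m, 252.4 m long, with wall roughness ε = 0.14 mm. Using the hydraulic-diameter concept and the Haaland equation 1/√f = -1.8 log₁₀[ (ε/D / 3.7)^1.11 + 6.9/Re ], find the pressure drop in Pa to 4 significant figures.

ΔP ≈ 3818000 Pa

Hydraulic diameter D_h = 4A/P = D_o - D_i = 0.1221 - 0.08213 = 0.03997 m.
Re = ρVD_h/μ = 899.2·6.585·0.03997/0.00892 = 2.653e+04.
ε/D_h = 0.00014/0.03997 = 0.0035; Haaland gives 1/√f = -1.8 log₁₀[0.00044+0.00026] = 5.679, so f = 0.03101.
ΔP = f(L/D_h)(ρV²/2) = 0.03101·252.4/0.03997·1.95e+04 = 3.818e+06 Pa.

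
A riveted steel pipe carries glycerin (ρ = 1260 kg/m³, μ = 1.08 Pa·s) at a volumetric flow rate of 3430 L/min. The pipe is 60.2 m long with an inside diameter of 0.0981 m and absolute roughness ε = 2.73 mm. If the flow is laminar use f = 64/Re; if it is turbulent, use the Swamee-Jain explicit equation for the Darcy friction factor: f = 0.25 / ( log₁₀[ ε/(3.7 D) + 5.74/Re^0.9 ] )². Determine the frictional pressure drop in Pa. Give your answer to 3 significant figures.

ΔP ≈ 1.64×10^6 Pa

Q = 3430 L/min = 3430/60000 = 0.05717 m³/s.
Cross-sectional area A = πD²/4 = π(0.0981)²/4 = 0.007558 m²; mean velocity V = Q/A = 0.05717/0.007558 = 7.563 m/s.
Reynolds number Re = ρVD/μ = 1260 · 7.563 · 0.0981 / 1.08 = 865.6.
Re < 2300 → laminar flow, so f = 64/Re = 64/865.6 = 0.07393 (the turbulent correlation is not needed).
Darcy-Weisbach: ΔP = f(L/D)(ρV²/2) = 0.07393·(60.2/0.0981)·(1260·7.563²/2) = 0.07393·613.7·3.604e+04 = 1.635e+06 Pa.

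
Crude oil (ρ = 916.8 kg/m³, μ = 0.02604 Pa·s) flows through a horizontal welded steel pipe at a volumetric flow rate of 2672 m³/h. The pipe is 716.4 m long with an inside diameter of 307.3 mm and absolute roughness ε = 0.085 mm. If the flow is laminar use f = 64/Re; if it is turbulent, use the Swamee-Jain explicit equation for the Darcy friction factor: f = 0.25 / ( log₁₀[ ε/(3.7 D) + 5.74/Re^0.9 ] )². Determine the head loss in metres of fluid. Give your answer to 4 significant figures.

h_f ≈ 227.9 m

Q = 2672 m³/h = 2672/3600 = 0.7422 m³/s.
Cross-sectional area A = πD²/4 = π(0.3073)²/4 = 0.07417 m²; mean velocity V = Q/A = 0.7422/0.07417 = 10.01 m/s.
Reynolds number Re = ρVD/μ = 916.8 · 10.01 · 0.3073 / 0.026 = 1.083e+05.
Re > 4000 → turbulent. Relative roughness ε/D = 8.5e-05/0.3073 = 0.000277. Swamee-Jain: f = 0.25/(log₁₀[0.000277/3.7 + 5.74/1.083e+05^0.9])² = 0.25/(log₁₀[7.48e-05 + 0.000169])² = 0.25/(-3.613)² = 0.01915.
Darcy-Weisbach: ΔP = f(L/D)(ρV²/2) = 0.01915·(716.4/0.3073)·(916.8·10.01²/2) = 0.01915·2331·4.591e+04 = 2.05e+06 Pa.
Head loss h_f = ΔP/(ρg) = 2.05e+06/(916.8·9.81) = 227.9 m.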